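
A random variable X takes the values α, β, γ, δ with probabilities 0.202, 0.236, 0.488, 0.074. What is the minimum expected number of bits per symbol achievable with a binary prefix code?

Repeatedly combine the two least-probable nodes; the expected code length is the sum of the merged weights.
merge 37/500 + 101/500 → 69/250
merge 59/250 + 69/250 → 64/125
merge 61/125 + 64/125 → 1
L = 69/250 + 64/125 + 1 = 447/250 = 1.788 bits/symbol.

1.788 bits/symbol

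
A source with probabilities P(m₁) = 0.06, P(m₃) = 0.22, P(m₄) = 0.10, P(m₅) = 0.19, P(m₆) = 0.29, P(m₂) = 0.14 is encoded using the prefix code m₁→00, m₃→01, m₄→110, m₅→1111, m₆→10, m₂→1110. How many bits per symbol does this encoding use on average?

L̄ = Σ pᵢ·ℓᵢ = 0.06·2 + 0.22·2 + 0.10·3 + 0.19·4 + 0.29·2 + 0.14·4 = 2.76 bits/symbol.

2.76 bits/symbol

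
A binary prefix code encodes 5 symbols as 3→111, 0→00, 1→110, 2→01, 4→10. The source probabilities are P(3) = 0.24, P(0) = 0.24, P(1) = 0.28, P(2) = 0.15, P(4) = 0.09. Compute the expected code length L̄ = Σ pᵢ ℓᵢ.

2.52 bits/symbol

L̄ = Σ pᵢ·ℓᵢ = 0.24·3 + 0.24·2 + 0.28·3 + 0.15·2 + 0.09·2 = 2.52 bits/symbol.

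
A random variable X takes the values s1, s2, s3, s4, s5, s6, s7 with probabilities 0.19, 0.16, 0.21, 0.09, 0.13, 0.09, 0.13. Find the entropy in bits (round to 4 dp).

2.7417 bits

H = −Σ pᵢ log₂ pᵢ.
−0.19·log₂(0.19) = 0.4552
−0.16·log₂(0.16) = 0.4230
−0.21·log₂(0.21) = 0.4728
−0.09·log₂(0.09) = 0.3127
−0.13·log₂(0.13) = 0.3826
−0.09·log₂(0.09) = 0.3127
−0.13·log₂(0.13) = 0.3826
Sum ≈ 2.7417 → 2.7417 bits.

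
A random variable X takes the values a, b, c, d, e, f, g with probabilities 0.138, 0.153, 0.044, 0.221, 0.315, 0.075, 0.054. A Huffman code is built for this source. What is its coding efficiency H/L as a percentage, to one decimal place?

Entropy H = −Σ p log₂ p ≈ 2.5209 bits.
Huffman merges: 11/250+27/500→49/500; 3/40+49/500→173/1000; 69/500+153/1000→291/1000; 173/1000+221/1000→197/500; 291/1000+63/200→303/500; 197/500+303/500→1. L = 1281/500 ≈ 2.5620.
Efficiency = H/L = 2.5209/2.5620 = 98.4%.

98.4%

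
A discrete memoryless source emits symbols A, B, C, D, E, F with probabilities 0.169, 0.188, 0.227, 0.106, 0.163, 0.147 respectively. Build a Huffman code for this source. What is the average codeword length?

Repeatedly combine the two least-probable nodes; the expected code length is the sum of the merged weights.
merge 53/500 + 147/1000 → 253/1000
merge 163/1000 + 169/1000 → 83/250
merge 47/250 + 227/1000 → 83/200
merge 253/1000 + 83/250 → 117/200
merge 83/200 + 117/200 → 1
L = 253/1000 + 83/250 + 83/200 + 117/200 + 1 = 517/200 = 2.585 bits/symbol.

2.585 bits/symbol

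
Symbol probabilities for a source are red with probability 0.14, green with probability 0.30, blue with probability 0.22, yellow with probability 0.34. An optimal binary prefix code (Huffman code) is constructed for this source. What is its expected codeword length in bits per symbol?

2 bits/symbol

Repeatedly combine the two least-probable nodes; the expected code length is the sum of the merged weights.
merge 7/50 + 11/50 → 9/25
merge 3/10 + 17/50 → 16/25
merge 9/25 + 16/25 → 1
L = 9/25 + 16/25 + 1 = 2 bits/symbol.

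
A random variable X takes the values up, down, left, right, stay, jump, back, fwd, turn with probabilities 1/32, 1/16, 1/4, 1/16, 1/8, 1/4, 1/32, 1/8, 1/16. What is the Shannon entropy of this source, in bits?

2.8125 bits

Each probability is a power of 1/2, so log₂(1/p) is an integer.
H = Σ p·log₂(1/p) = 1/32·5 + 1/16·4 + 1/4·2 + 1/16·4 + 1/8·3 + 1/4·2 + 1/32·5 + 1/8·3 + 1/16·4 = 2.8125 bits.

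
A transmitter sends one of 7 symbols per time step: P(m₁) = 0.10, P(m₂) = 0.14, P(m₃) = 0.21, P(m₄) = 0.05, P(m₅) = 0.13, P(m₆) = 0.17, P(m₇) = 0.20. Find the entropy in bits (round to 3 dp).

2.700 bits

H = −Σ pᵢ log₂ pᵢ.
−0.10·log₂(0.10) = 0.3322
−0.14·log₂(0.14) = 0.3971
−0.21·log₂(0.21) = 0.4728
−0.05·log₂(0.05) = 0.2161
−0.13·log₂(0.13) = 0.3826
−0.17·log₂(0.17) = 0.4346
−0.20·log₂(0.20) = 0.4644
Sum ≈ 2.6998 → 2.700 bits.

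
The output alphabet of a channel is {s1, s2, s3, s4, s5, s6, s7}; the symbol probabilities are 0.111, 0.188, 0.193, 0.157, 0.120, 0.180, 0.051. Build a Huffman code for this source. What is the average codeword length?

Repeatedly combine the two least-probable nodes; the expected code length is the sum of the merged weights.
merge 51/1000 + 111/1000 → 81/500
merge 3/25 + 157/1000 → 277/1000
merge 81/500 + 9/50 → 171/500
merge 47/250 + 193/1000 → 381/1000
merge 277/1000 + 171/500 → 619/1000
merge 381/1000 + 619/1000 → 1
L = 81/500 + 277/1000 + 171/500 + 381/1000 + 619/1000 + 1 = 2781/1000 = 2.781 bits/symbol.

2.781 bits/symbol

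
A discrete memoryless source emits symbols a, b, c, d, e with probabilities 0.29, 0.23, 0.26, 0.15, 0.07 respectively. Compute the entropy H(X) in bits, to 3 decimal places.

H = −Σ pᵢ log₂ pᵢ.
−0.29·log₂(0.29) = 0.5179
−0.23·log₂(0.23) = 0.4877
−0.26·log₂(0.26) = 0.5053
−0.15·log₂(0.15) = 0.4105
−0.07·log₂(0.07) = 0.2686
Sum ≈ 2.1900 → 2.190 bits.

2.190 bits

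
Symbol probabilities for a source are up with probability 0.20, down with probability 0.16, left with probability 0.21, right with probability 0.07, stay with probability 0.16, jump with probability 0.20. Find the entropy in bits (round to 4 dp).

2.5162 bits

H = −Σ pᵢ log₂ pᵢ.
−0.20·log₂(0.20) = 0.4644
−0.16·log₂(0.16) = 0.4230
−0.21·log₂(0.21) = 0.4728
−0.07·log₂(0.07) = 0.2686
−0.16·log₂(0.16) = 0.4230
−0.20·log₂(0.20) = 0.4644
Sum ≈ 2.5162 → 2.5162 bits.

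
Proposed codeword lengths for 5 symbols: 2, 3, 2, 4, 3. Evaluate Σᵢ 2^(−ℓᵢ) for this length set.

0.8125

With common denominator 2^4 = 16: Σ 2^(−ℓᵢ) = 4/16 + 2/16 + 4/16 + 1/16 + 2/16 = 13/16 = 0.8125.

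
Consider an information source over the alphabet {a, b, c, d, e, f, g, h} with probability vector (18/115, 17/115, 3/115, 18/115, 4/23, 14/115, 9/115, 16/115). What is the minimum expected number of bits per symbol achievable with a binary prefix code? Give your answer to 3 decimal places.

Repeatedly combine the two least-probable nodes; the expected code length is the sum of the merged weights.
merge 3/115 + 9/115 → 12/115
merge 12/115 + 14/115 → 26/115
merge 16/115 + 17/115 → 33/115
merge 18/115 + 18/115 → 36/115
merge 4/23 + 26/115 → 2/5
merge 33/115 + 36/115 → 3/5
merge 2/5 + 3/5 → 1
L = 12/115 + 26/115 + 33/115 + 36/115 + 2/5 + 3/5 + 1 = 337/115 ≈ 2.930 bits/symbol.

2.930 bits/symbol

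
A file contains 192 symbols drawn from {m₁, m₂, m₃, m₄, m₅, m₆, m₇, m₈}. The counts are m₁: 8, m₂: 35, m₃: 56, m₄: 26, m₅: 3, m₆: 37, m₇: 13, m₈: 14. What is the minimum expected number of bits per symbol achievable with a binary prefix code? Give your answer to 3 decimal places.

Probabilities are the counts divided by 192.
Repeatedly combine the two least-probable nodes; the expected code length is the sum of the merged weights.
merge 1/64 + 1/24 → 11/192
merge 11/192 + 13/192 → 1/8
merge 7/96 + 1/8 → 19/96
merge 13/96 + 35/192 → 61/192
merge 37/192 + 19/96 → 25/64
merge 7/24 + 61/192 → 39/64
merge 25/64 + 39/64 → 1
L = 11/192 + 1/8 + 19/96 + 61/192 + 25/64 + 39/64 + 1 = 259/96 ≈ 2.698 bits/symbol.

2.698 bits/symbol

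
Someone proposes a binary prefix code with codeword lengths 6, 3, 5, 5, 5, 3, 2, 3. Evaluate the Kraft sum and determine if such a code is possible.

0.734375; yes

With common denominator 2^6 = 64: Σ 2^(−ℓᵢ) = 1/64 + 8/64 + 2/64 + 2/64 + 2/64 + 8/64 + 16/64 + 8/64 = 47/64 = 0.734375.
Kraft's inequality requires Σ ≤ 1; here Σ = 0.734375 ≤ 1, so such a prefix code exists.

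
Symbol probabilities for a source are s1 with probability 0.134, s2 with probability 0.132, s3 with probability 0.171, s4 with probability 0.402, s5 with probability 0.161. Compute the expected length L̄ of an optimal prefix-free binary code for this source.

Repeatedly combine the two least-probable nodes; the expected code length is the sum of the merged weights.
merge 33/250 + 67/500 → 133/500
merge 161/1000 + 171/1000 → 83/250
merge 133/500 + 83/250 → 299/500
merge 201/500 + 299/500 → 1
L = 133/500 + 83/250 + 299/500 + 1 = 549/250 = 2.196 bits/symbol.

2.196 bits/symbol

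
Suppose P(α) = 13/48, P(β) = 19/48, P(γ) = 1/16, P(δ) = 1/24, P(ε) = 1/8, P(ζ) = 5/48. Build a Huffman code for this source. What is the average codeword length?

2.25 bits/symbol

Repeatedly combine the two least-probable nodes; the expected code length is the sum of the merged weights.
merge 1/24 + 1/16 → 5/48
merge 5/48 + 5/48 → 5/24
merge 1/8 + 5/24 → 1/3
merge 13/48 + 1/3 → 29/48
merge 19/48 + 29/48 → 1
L = 5/48 + 5/24 + 1/3 + 29/48 + 1 = 9/4 = 2.25 bits/symbol.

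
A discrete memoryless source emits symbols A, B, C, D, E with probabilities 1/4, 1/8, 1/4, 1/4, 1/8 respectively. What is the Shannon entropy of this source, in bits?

Each probability is a power of 1/2, so log₂(1/p) is an integer.
H = Σ p·log₂(1/p) = 1/4·2 + 1/8·3 + 1/4·2 + 1/4·2 + 1/8·3 = 2.25 bits.

2.25 bits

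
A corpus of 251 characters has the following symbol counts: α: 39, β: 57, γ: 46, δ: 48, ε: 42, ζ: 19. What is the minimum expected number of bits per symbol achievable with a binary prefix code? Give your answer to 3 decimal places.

Probabilities are the counts divided by 251.
Repeatedly combine the two least-probable nodes; the expected code length is the sum of the merged weights.
merge 19/251 + 39/251 → 58/251
merge 42/251 + 46/251 → 88/251
merge 48/251 + 57/251 → 105/251
merge 58/251 + 88/251 → 146/251
merge 105/251 + 146/251 → 1
L = 58/251 + 88/251 + 105/251 + 146/251 + 1 = 648/251 ≈ 2.582 bits/symbol.

2.582 bits/symbol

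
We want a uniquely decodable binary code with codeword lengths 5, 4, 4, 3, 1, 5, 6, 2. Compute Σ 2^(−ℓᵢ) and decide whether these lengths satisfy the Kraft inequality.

With common denominator 2^6 = 64: Σ 2^(−ℓᵢ) = 2/64 + 4/64 + 4/64 + 8/64 + 32/64 + 2/64 + 1/64 + 16/64 = 69/64 = 1.078125.
Kraft's inequality requires Σ ≤ 1; here Σ = 1.078125 > 1, so no such prefix code exists.

1.078125; no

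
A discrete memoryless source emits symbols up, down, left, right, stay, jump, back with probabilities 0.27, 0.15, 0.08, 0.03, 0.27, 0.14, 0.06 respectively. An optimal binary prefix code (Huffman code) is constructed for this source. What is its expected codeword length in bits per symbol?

2.55 bits/symbol

Repeatedly combine the two least-probable nodes; the expected code length is the sum of the merged weights.
merge 3/100 + 3/50 → 9/100
merge 2/25 + 9/100 → 17/100
merge 7/50 + 3/20 → 29/100
merge 17/100 + 27/100 → 11/25
merge 27/100 + 29/100 → 14/25
merge 11/25 + 14/25 → 1
L = 9/100 + 17/100 + 29/100 + 11/25 + 14/25 + 1 = 51/20 = 2.55 bits/symbol.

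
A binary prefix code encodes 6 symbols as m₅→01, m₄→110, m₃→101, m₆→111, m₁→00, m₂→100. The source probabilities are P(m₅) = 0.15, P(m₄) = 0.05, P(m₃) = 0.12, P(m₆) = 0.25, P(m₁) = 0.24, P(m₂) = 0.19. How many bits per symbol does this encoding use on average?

2.61 bits/symbol

L̄ = Σ pᵢ·ℓᵢ = 0.15·2 + 0.05·3 + 0.12·3 + 0.25·3 + 0.24·2 + 0.19·3 = 2.61 bits/symbol.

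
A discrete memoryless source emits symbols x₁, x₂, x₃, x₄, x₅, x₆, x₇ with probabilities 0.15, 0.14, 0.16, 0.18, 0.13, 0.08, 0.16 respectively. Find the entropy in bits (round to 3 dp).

2.773 bits

H = −Σ pᵢ log₂ pᵢ.
−0.15·log₂(0.15) = 0.4105
−0.14·log₂(0.14) = 0.3971
−0.16·log₂(0.16) = 0.4230
−0.18·log₂(0.18) = 0.4453
−0.13·log₂(0.13) = 0.3826
−0.08·log₂(0.08) = 0.2915
−0.16·log₂(0.16) = 0.4230
Sum ≈ 2.7731 → 2.773 bits.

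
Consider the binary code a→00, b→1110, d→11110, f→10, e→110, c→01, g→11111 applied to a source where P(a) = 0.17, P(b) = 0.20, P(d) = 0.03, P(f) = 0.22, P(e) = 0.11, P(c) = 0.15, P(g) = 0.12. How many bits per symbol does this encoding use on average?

2.96 bits/symbol

L̄ = Σ pᵢ·ℓᵢ = 0.17·2 + 0.20·4 + 0.03·5 + 0.22·2 + 0.11·3 + 0.15·2 + 0.12·5 = 2.96 bits/symbol.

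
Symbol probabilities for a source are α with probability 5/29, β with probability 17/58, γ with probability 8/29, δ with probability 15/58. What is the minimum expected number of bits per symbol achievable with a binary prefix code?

Repeatedly combine the two least-probable nodes; the expected code length is the sum of the merged weights.
merge 5/29 + 15/58 → 25/58
merge 8/29 + 17/58 → 33/58
merge 25/58 + 33/58 → 1
L = 25/58 + 33/58 + 1 = 2 bits/symbol.

2 bits/symbol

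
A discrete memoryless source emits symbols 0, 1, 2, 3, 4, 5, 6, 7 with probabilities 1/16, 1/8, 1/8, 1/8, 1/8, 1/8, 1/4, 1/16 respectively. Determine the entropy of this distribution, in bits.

Each probability is a power of 1/2, so log₂(1/p) is an integer.
H = Σ p·log₂(1/p) = 1/16·4 + 1/8·3 + 1/8·3 + 1/8·3 + 1/8·3 + 1/8·3 + 1/4·2 + 1/16·4 = 2.875 bits.

2.875 bits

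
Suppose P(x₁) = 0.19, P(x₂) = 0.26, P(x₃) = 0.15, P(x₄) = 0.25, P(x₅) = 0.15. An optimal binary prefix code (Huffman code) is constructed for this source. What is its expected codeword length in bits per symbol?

Repeatedly combine the two least-probable nodes; the expected code length is the sum of the merged weights.
merge 3/20 + 3/20 → 3/10
merge 19/100 + 1/4 → 11/25
merge 13/50 + 3/10 → 14/25
merge 11/25 + 14/25 → 1
L = 3/10 + 11/25 + 14/25 + 1 = 23/10 = 2.3 bits/symbol.

2.3 bits/symbol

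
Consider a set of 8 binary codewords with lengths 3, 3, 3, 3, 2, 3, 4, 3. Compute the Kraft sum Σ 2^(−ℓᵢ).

1.0625

With common denominator 2^4 = 16: Σ 2^(−ℓᵢ) = 2/16 + 2/16 + 2/16 + 2/16 + 4/16 + 2/16 + 1/16 + 2/16 = 17/16 = 1.0625.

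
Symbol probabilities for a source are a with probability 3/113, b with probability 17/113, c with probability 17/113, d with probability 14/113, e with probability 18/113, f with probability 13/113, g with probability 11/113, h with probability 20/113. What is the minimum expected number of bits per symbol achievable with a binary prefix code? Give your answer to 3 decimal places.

Repeatedly combine the two least-probable nodes; the expected code length is the sum of the merged weights.
merge 3/113 + 11/113 → 14/113
merge 13/113 + 14/113 → 27/113
merge 14/113 + 17/113 → 31/113
merge 17/113 + 18/113 → 35/113
merge 20/113 + 27/113 → 47/113
merge 31/113 + 35/113 → 66/113
merge 47/113 + 66/113 → 1
L = 14/113 + 27/113 + 31/113 + 35/113 + 47/113 + 66/113 + 1 = 333/113 ≈ 2.947 bits/symbol.

2.947 bits/symbol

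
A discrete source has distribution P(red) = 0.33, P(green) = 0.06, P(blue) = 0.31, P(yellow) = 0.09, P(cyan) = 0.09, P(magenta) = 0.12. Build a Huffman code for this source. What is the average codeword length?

2.36 bits/symbol

Repeatedly combine the two least-probable nodes; the expected code length is the sum of the merged weights.
merge 3/50 + 9/100 → 3/20
merge 9/100 + 3/25 → 21/100
merge 3/20 + 21/100 → 9/25
merge 31/100 + 33/100 → 16/25
merge 9/25 + 16/25 → 1
L = 3/20 + 21/100 + 9/25 + 16/25 + 1 = 59/25 = 2.36 bits/symbol.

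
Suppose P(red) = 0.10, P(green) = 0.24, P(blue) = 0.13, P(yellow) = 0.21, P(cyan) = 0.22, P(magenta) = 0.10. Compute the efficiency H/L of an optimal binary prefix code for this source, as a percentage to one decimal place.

Entropy H = −Σ p log₂ p ≈ 2.4946 bits.
Huffman merges: 1/10+1/10→1/5; 13/100+1/5→33/100; 21/100+11/50→43/100; 6/25+33/100→57/100; 43/100+57/100→1. L = 253/100 ≈ 2.5300.
Efficiency = H/L = 2.4946/2.5300 = 98.6%.

98.6%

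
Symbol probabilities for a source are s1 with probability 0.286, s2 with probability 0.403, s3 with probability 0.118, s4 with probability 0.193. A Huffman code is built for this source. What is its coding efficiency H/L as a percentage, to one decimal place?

Entropy H = −Σ p log₂ p ≈ 1.8667 bits.
Huffman merges: 59/500+193/1000→311/1000; 143/500+311/1000→597/1000; 403/1000+597/1000→1. L = 477/250 ≈ 1.9080.
Efficiency = H/L = 1.8667/1.9080 = 97.8%.

97.8%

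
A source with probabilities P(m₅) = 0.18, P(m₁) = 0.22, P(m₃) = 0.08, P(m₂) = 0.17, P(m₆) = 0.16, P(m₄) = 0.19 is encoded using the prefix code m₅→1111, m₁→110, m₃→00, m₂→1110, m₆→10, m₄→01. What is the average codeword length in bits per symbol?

L̄ = Σ pᵢ·ℓᵢ = 0.18·4 + 0.22·3 + 0.08·2 + 0.17·4 + 0.16·2 + 0.19·2 = 2.92 bits/symbol.

2.92 bits/symbol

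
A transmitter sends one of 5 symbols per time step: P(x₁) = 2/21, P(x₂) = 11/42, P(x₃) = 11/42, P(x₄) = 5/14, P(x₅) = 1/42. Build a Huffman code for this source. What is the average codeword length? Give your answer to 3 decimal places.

Repeatedly combine the two least-probable nodes; the expected code length is the sum of the merged weights.
merge 1/42 + 2/21 → 5/42
merge 5/42 + 11/42 → 8/21
merge 11/42 + 5/14 → 13/21
merge 8/21 + 13/21 → 1
L = 5/42 + 8/21 + 13/21 + 1 = 89/42 ≈ 2.119 bits/symbol.

2.119 bits/symbol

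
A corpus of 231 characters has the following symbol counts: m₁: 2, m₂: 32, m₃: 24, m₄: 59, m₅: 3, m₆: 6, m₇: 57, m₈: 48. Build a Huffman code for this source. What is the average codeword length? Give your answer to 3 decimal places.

Probabilities are the counts divided by 231.
Repeatedly combine the two least-probable nodes; the expected code length is the sum of the merged weights.
merge 2/231 + 1/77 → 5/231
merge 5/231 + 2/77 → 1/21
merge 1/21 + 8/77 → 5/33
merge 32/231 + 5/33 → 67/231
merge 16/77 + 19/77 → 5/11
merge 59/231 + 67/231 → 6/11
merge 5/11 + 6/11 → 1
L = 5/231 + 1/21 + 5/33 + 67/231 + 5/11 + 6/11 + 1 = 580/231 ≈ 2.511 bits/symbol.

2.511 bits/symbol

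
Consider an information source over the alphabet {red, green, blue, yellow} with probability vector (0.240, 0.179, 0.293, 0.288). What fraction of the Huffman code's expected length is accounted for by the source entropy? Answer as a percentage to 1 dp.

98.7%

Entropy H = −Σ p log₂ p ≈ 1.9745 bits.
Huffman merges: 179/1000+6/25→419/1000; 36/125+293/1000→581/1000; 419/1000+581/1000→1. L = 2 ≈ 2.0000.
Efficiency = H/L = 1.9745/2.0000 = 98.7%.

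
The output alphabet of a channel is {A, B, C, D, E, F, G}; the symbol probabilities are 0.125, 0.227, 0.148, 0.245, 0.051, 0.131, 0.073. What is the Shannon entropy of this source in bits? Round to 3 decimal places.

H = −Σ pᵢ log₂ pᵢ.
−0.125·log₂(0.125) = 0.3750
−0.227·log₂(0.227) = 0.4856
−0.148·log₂(0.148) = 0.4079
−0.245·log₂(0.245) = 0.4971
−0.051·log₂(0.051) = 0.2190
−0.131·log₂(0.131) = 0.3841
−0.073·log₂(0.073) = 0.2756
Sum ≈ 2.6444 → 2.644 bits.

2.644 bits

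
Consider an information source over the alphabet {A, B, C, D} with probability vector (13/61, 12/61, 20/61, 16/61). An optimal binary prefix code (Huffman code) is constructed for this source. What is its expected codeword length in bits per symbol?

Repeatedly combine the two least-probable nodes; the expected code length is the sum of the merged weights.
merge 12/61 + 13/61 → 25/61
merge 16/61 + 20/61 → 36/61
merge 25/61 + 36/61 → 1
L = 25/61 + 36/61 + 1 = 2 bits/symbol.

2 bits/symbol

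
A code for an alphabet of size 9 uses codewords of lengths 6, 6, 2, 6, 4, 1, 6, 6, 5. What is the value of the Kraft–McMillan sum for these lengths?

With common denominator 2^6 = 64: Σ 2^(−ℓᵢ) = 1/64 + 1/64 + 16/64 + 1/64 + 4/64 + 32/64 + 1/64 + 1/64 + 2/64 = 59/64 = 0.921875.

0.921875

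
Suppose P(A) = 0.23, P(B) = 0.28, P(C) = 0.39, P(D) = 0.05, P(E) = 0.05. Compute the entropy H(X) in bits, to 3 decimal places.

H = −Σ pᵢ log₂ pᵢ.
−0.23·log₂(0.23) = 0.4877
−0.28·log₂(0.28) = 0.5142
−0.39·log₂(0.39) = 0.5298
−0.05·log₂(0.05) = 0.2161
−0.05·log₂(0.05) = 0.2161
Sum ≈ 1.9639 → 1.964 bits.

1.964 bits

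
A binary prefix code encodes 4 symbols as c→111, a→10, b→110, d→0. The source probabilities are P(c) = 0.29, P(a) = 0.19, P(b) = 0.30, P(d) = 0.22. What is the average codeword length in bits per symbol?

2.37 bits/symbol

L̄ = Σ pᵢ·ℓᵢ = 0.29·3 + 0.19·2 + 0.30·3 + 0.22·1 = 2.37 bits/symbol.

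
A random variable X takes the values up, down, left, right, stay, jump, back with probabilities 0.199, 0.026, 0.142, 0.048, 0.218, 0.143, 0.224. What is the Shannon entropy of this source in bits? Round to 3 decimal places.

2.574 bits

H = −Σ pᵢ log₂ pᵢ.
−0.199·log₂(0.199) = 0.4635
−0.026·log₂(0.026) = 0.1369
−0.142·log₂(0.142) = 0.3999
−0.048·log₂(0.048) = 0.2103
−0.218·log₂(0.218) = 0.4791
−0.143·log₂(0.143) = 0.4012
−0.224·log₂(0.224) = 0.4835
Sum ≈ 2.5744 → 2.574 bits.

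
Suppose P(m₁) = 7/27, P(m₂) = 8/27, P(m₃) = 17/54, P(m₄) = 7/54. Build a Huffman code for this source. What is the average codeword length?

2 bits/symbol

Repeatedly combine the two least-probable nodes; the expected code length is the sum of the merged weights.
merge 7/54 + 7/27 → 7/18
merge 8/27 + 17/54 → 11/18
merge 7/18 + 11/18 → 1
L = 7/18 + 11/18 + 1 = 2 bits/symbol.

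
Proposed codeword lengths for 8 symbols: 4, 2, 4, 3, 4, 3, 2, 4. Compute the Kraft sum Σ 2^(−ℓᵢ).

1

With common denominator 2^4 = 16: Σ 2^(−ℓᵢ) = 1/16 + 4/16 + 1/16 + 2/16 + 1/16 + 2/16 + 4/16 + 1/16 = 16/16 = 1.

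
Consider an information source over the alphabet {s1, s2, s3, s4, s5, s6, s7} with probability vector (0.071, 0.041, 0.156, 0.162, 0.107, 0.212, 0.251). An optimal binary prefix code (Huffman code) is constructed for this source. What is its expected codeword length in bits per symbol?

Repeatedly combine the two least-probable nodes; the expected code length is the sum of the merged weights.
merge 41/1000 + 71/1000 → 14/125
merge 107/1000 + 14/125 → 219/1000
merge 39/250 + 81/500 → 159/500
merge 53/250 + 219/1000 → 431/1000
merge 251/1000 + 159/500 → 569/1000
merge 431/1000 + 569/1000 → 1
L = 14/125 + 219/1000 + 159/500 + 431/1000 + 569/1000 + 1 = 2649/1000 = 2.649 bits/symbol.

2.649 bits/symbol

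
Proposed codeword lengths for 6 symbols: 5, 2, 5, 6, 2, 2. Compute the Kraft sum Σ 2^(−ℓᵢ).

0.828125

With common denominator 2^6 = 64: Σ 2^(−ℓᵢ) = 2/64 + 16/64 + 2/64 + 1/64 + 16/64 + 16/64 = 53/64 = 0.828125.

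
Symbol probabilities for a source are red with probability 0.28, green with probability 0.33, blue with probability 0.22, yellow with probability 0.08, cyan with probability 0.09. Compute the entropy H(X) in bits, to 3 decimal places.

H = −Σ pᵢ log₂ pᵢ.
−0.28·log₂(0.28) = 0.5142
−0.33·log₂(0.33) = 0.5278
−0.22·log₂(0.22) = 0.4806
−0.08·log₂(0.08) = 0.2915
−0.09·log₂(0.09) = 0.3127
Sum ≈ 2.1268 → 2.127 bits.

2.127 bits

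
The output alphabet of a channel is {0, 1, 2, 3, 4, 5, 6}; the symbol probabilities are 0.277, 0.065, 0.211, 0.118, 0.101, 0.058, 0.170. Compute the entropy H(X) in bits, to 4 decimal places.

2.6137 bits

H = −Σ pᵢ log₂ pᵢ.
−0.277·log₂(0.277) = 0.5130
−0.065·log₂(0.065) = 0.2563
−0.211·log₂(0.211) = 0.4736
−0.118·log₂(0.118) = 0.3638
−0.101·log₂(0.101) = 0.3341
−0.058·log₂(0.058) = 0.2383
−0.170·log₂(0.170) = 0.4346
Sum ≈ 2.6137 → 2.6137 bits.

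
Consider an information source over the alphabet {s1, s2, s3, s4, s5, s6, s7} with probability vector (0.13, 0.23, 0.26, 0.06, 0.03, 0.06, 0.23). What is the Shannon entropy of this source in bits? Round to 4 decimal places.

H = −Σ pᵢ log₂ pᵢ.
−0.13·log₂(0.13) = 0.3826
−0.23·log₂(0.23) = 0.4877
−0.26·log₂(0.26) = 0.5053
−0.06·log₂(0.06) = 0.2435
−0.03·log₂(0.03) = 0.1518
−0.06·log₂(0.06) = 0.2435
−0.23·log₂(0.23) = 0.4877
Sum ≈ 2.5021 → 2.5021 bits.

2.5021 bits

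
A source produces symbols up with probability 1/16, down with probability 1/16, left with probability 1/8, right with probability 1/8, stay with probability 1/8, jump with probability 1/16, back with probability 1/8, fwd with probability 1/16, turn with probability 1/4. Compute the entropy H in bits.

3 bits

Each probability is a power of 1/2, so log₂(1/p) is an integer.
H = Σ p·log₂(1/p) = 1/16·4 + 1/16·4 + 1/8·3 + 1/8·3 + 1/8·3 + 1/16·4 + 1/8·3 + 1/16·4 + 1/4·2 = 3 bits.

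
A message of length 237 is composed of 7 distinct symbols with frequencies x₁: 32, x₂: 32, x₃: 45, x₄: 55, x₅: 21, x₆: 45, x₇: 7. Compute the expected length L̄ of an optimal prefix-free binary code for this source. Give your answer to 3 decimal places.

Probabilities are the counts divided by 237.
Repeatedly combine the two least-probable nodes; the expected code length is the sum of the merged weights.
merge 7/237 + 7/79 → 28/237
merge 28/237 + 32/237 → 20/79
merge 32/237 + 15/79 → 77/237
merge 15/79 + 55/237 → 100/237
merge 20/79 + 77/237 → 137/237
merge 100/237 + 137/237 → 1
L = 28/237 + 20/79 + 77/237 + 100/237 + 137/237 + 1 = 213/79 ≈ 2.696 bits/symbol.

2.696 bits/symbol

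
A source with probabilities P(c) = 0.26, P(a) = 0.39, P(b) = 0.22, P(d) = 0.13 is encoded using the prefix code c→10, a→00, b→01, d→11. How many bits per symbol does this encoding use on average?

2 bits/symbol

L̄ = Σ pᵢ·ℓᵢ = 0.26·2 + 0.39·2 + 0.22·2 + 0.13·2 = 2 bits/symbol.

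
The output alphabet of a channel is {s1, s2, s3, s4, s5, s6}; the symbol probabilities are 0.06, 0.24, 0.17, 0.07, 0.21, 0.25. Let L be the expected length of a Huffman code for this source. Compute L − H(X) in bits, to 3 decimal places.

0.016 bits

Entropy H = −Σ p log₂ p ≈ 2.4136 bits.
Huffman merges: 3/50+7/100→13/100; 13/100+17/100→3/10; 21/100+6/25→9/20; 1/4+3/10→11/20; 9/20+11/20→1. L = 243/100 ≈ 2.4300.
L − H = 2.4300 − 2.4136 = 0.016 bits.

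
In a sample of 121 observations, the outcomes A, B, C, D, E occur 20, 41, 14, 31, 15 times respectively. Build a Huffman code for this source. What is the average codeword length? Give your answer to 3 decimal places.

Probabilities are the counts divided by 121.
Repeatedly combine the two least-probable nodes; the expected code length is the sum of the merged weights.
merge 14/121 + 15/121 → 29/121
merge 20/121 + 29/121 → 49/121
merge 31/121 + 41/121 → 72/121
merge 49/121 + 72/121 → 1
L = 29/121 + 49/121 + 72/121 + 1 = 271/121 ≈ 2.240 bits/symbol.

2.240 bits/symbol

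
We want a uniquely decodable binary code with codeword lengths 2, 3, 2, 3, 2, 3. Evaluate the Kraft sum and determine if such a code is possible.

With common denominator 2^3 = 8: Σ 2^(−ℓᵢ) = 2/8 + 1/8 + 2/8 + 1/8 + 2/8 + 1/8 = 9/8 = 1.125.
Kraft's inequality requires Σ ≤ 1; here Σ = 1.125 > 1, so no such prefix code exists.

1.125; no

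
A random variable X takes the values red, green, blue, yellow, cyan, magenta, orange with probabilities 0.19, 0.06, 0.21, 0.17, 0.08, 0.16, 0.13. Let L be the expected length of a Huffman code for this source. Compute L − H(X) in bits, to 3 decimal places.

0.037 bits

Entropy H = −Σ p log₂ p ≈ 2.7033 bits.
Huffman merges: 3/50+2/25→7/50; 13/100+7/50→27/100; 4/25+17/100→33/100; 19/100+21/100→2/5; 27/100+33/100→3/5; 2/5+3/5→1. L = 137/50 ≈ 2.7400.
L − H = 2.7400 − 2.7033 = 0.037 bits.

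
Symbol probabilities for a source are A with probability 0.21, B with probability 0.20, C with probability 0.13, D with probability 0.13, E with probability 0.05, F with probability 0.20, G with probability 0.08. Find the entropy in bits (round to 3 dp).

H = −Σ pᵢ log₂ pᵢ.
−0.21·log₂(0.21) = 0.4728
−0.20·log₂(0.20) = 0.4644
−0.13·log₂(0.13) = 0.3826
−0.13·log₂(0.13) = 0.3826
−0.05·log₂(0.05) = 0.2161
−0.20·log₂(0.20) = 0.4644
−0.08·log₂(0.08) = 0.2915
Sum ≈ 2.6745 → 2.674 bits.

2.674 bits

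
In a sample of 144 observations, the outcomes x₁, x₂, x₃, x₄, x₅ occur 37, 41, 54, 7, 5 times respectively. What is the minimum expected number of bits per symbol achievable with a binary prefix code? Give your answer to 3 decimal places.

2.049 bits/symbol

Probabilities are the counts divided by 144.
Repeatedly combine the two least-probable nodes; the expected code length is the sum of the merged weights.
merge 5/144 + 7/144 → 1/12
merge 1/12 + 37/144 → 49/144
merge 41/144 + 49/144 → 5/8
merge 3/8 + 5/8 → 1
L = 1/12 + 49/144 + 5/8 + 1 = 295/144 ≈ 2.049 bits/symbol.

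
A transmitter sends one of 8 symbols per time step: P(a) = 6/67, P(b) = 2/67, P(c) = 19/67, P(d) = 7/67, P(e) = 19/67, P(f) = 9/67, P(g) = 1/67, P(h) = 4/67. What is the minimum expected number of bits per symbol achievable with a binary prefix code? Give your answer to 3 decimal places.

2.582 bits/symbol

Repeatedly combine the two least-probable nodes; the expected code length is the sum of the merged weights.
merge 1/67 + 2/67 → 3/67
merge 3/67 + 4/67 → 7/67
merge 6/67 + 7/67 → 13/67
merge 7/67 + 9/67 → 16/67
merge 13/67 + 16/67 → 29/67
merge 19/67 + 19/67 → 38/67
merge 29/67 + 38/67 → 1
L = 3/67 + 7/67 + 13/67 + 16/67 + 29/67 + 38/67 + 1 = 173/67 ≈ 2.582 bits/symbol.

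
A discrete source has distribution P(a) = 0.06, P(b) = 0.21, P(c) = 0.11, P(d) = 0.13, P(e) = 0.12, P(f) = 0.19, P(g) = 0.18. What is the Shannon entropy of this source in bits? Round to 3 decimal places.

H = −Σ pᵢ log₂ pᵢ.
−0.06·log₂(0.06) = 0.2435
−0.21·log₂(0.21) = 0.4728
−0.11·log₂(0.11) = 0.3503
−0.13·log₂(0.13) = 0.3826
−0.12·log₂(0.12) = 0.3671
−0.19·log₂(0.19) = 0.4552
−0.18·log₂(0.18) = 0.4453
Sum ≈ 2.7169 → 2.717 bits.

2.717 bits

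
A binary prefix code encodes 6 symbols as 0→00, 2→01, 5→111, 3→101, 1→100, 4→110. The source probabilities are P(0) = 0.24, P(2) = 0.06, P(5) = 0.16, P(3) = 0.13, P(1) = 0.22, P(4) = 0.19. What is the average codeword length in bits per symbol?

L̄ = Σ pᵢ·ℓᵢ = 0.24·2 + 0.06·2 + 0.16·3 + 0.13·3 + 0.22·3 + 0.19·3 = 2.7 bits/symbol.

2.7 bits/symbol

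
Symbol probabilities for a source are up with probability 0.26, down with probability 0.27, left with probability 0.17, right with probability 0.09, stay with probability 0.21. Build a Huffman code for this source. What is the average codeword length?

Repeatedly combine the two least-probable nodes; the expected code length is the sum of the merged weights.
merge 9/100 + 17/100 → 13/50
merge 21/100 + 13/50 → 47/100
merge 13/50 + 27/100 → 53/100
merge 47/100 + 53/100 → 1
L = 13/50 + 47/100 + 53/100 + 1 = 113/50 = 2.26 bits/symbol.

2.26 bits/symbol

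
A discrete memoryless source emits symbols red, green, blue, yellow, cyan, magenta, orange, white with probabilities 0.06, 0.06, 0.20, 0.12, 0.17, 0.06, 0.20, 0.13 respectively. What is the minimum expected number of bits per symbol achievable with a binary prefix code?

Repeatedly combine the two least-probable nodes; the expected code length is the sum of the merged weights.
merge 3/50 + 3/50 → 3/25
merge 3/50 + 3/25 → 9/50
merge 3/25 + 13/100 → 1/4
merge 17/100 + 9/50 → 7/20
merge 1/5 + 1/5 → 2/5
merge 1/4 + 7/20 → 3/5
merge 2/5 + 3/5 → 1
L = 3/25 + 9/50 + 1/4 + 7/20 + 2/5 + 3/5 + 1 = 29/10 = 2.9 bits/symbol.

2.9 bits/symbol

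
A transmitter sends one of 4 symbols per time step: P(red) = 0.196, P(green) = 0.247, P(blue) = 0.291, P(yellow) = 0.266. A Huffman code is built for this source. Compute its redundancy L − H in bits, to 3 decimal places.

Entropy H = −Σ p log₂ p ≈ 1.9856 bits.
Huffman merges: 49/250+247/1000→443/1000; 133/500+291/1000→557/1000; 443/1000+557/1000→1. L = 2 ≈ 2.0000.
L − H = 2.0000 − 1.9856 = 0.014 bits.

0.014 bits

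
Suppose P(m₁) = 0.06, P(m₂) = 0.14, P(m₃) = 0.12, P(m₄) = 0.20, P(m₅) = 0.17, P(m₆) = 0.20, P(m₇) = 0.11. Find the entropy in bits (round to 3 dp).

2.721 bits

H = −Σ pᵢ log₂ pᵢ.
−0.06·log₂(0.06) = 0.2435
−0.14·log₂(0.14) = 0.3971
−0.12·log₂(0.12) = 0.3671
−0.20·log₂(0.20) = 0.4644
−0.17·log₂(0.17) = 0.4346
−0.20·log₂(0.20) = 0.4644
−0.11·log₂(0.11) = 0.3503
Sum ≈ 2.7214 → 2.721 bits.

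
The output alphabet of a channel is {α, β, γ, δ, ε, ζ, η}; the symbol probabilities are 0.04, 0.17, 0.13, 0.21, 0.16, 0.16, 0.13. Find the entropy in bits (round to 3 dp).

H = −Σ pᵢ log₂ pᵢ.
−0.04·log₂(0.04) = 0.1858
−0.17·log₂(0.17) = 0.4346
−0.13·log₂(0.13) = 0.3826
−0.21·log₂(0.21) = 0.4728
−0.16·log₂(0.16) = 0.4230
−0.16·log₂(0.16) = 0.4230
−0.13·log₂(0.13) = 0.3826
Sum ≈ 2.7045 → 2.704 bits.

2.704 bits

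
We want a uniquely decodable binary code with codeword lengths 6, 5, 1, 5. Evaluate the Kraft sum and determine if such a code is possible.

With common denominator 2^6 = 64: Σ 2^(−ℓᵢ) = 1/64 + 2/64 + 32/64 + 2/64 = 37/64 = 0.578125.
Kraft's inequality requires Σ ≤ 1; here Σ = 0.578125 ≤ 1, so such a prefix code exists.

0.578125; yes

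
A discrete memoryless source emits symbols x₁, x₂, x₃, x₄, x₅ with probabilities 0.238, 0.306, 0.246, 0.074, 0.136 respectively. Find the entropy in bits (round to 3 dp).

H = −Σ pᵢ log₂ pᵢ.
−0.238·log₂(0.238) = 0.4929
−0.306·log₂(0.306) = 0.5228
−0.246·log₂(0.246) = 0.4977
−0.074·log₂(0.074) = 0.2780
−0.136·log₂(0.136) = 0.3915
Sum ≈ 2.1828 → 2.183 bits.

2.183 bits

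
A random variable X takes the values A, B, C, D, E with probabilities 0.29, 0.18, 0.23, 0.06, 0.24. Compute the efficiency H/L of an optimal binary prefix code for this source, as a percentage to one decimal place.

97.7%

Entropy H = −Σ p log₂ p ≈ 2.1885 bits.
Huffman merges: 3/50+9/50→6/25; 23/100+6/25→47/100; 6/25+29/100→53/100; 47/100+53/100→1. L = 56/25 ≈ 2.2400.
Efficiency = H/L = 2.1885/2.2400 = 97.7%.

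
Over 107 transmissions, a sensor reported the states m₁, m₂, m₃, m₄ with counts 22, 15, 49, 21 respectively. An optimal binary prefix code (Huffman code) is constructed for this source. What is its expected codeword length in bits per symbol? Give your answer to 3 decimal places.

Probabilities are the counts divided by 107.
Repeatedly combine the two least-probable nodes; the expected code length is the sum of the merged weights.
merge 15/107 + 21/107 → 36/107
merge 22/107 + 36/107 → 58/107
merge 49/107 + 58/107 → 1
L = 36/107 + 58/107 + 1 = 201/107 ≈ 1.879 bits/symbol.

1.879 bits/symbol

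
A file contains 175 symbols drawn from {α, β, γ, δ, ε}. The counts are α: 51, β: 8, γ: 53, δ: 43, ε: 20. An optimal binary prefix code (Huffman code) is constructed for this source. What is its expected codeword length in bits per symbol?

Probabilities are the counts divided by 175.
Repeatedly combine the two least-probable nodes; the expected code length is the sum of the merged weights.
merge 8/175 + 4/35 → 4/25
merge 4/25 + 43/175 → 71/175
merge 51/175 + 53/175 → 104/175
merge 71/175 + 104/175 → 1
L = 4/25 + 71/175 + 104/175 + 1 = 54/25 = 2.16 bits/symbol.

2.16 bits/symbol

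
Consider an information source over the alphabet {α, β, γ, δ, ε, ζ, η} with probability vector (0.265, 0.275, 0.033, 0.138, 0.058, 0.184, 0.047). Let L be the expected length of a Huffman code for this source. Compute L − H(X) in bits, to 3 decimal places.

0.022 bits

Entropy H = −Σ p log₂ p ≈ 2.4716 bits.
Huffman merges: 33/1000+47/1000→2/25; 29/500+2/25→69/500; 69/500+69/500→69/250; 23/125+53/200→449/1000; 11/40+69/250→551/1000; 449/1000+551/1000→1. L = 1247/500 ≈ 2.4940.
L − H = 2.4940 − 2.4716 = 0.022 bits.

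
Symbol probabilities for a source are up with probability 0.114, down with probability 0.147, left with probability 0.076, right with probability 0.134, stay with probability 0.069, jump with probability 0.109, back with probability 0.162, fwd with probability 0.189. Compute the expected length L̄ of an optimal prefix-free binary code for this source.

Repeatedly combine the two least-probable nodes; the expected code length is the sum of the merged weights.
merge 69/1000 + 19/250 → 29/200
merge 109/1000 + 57/500 → 223/1000
merge 67/500 + 29/200 → 279/1000
merge 147/1000 + 81/500 → 309/1000
merge 189/1000 + 223/1000 → 103/250
merge 279/1000 + 309/1000 → 147/250
merge 103/250 + 147/250 → 1
L = 29/200 + 223/1000 + 279/1000 + 309/1000 + 103/250 + 147/250 + 1 = 739/250 = 2.956 bits/symbol.

2.956 bits/symbol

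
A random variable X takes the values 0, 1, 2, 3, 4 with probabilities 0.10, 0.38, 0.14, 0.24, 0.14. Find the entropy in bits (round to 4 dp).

H = −Σ pᵢ log₂ pᵢ.
−0.10·log₂(0.10) = 0.3322
−0.38·log₂(0.38) = 0.5305
−0.14·log₂(0.14) = 0.3971
−0.24·log₂(0.24) = 0.4941
−0.14·log₂(0.14) = 0.3971
Sum ≈ 2.1510 → 2.1510 bits.

2.1510 bits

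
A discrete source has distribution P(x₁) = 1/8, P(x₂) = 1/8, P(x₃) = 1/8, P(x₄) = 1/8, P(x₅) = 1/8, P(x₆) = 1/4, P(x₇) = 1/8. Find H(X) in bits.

Each probability is a power of 1/2, so log₂(1/p) is an integer.
H = Σ p·log₂(1/p) = 1/8·3 + 1/8·3 + 1/8·3 + 1/8·3 + 1/8·3 + 1/4·2 + 1/8·3 = 2.75 bits.

2.75 bits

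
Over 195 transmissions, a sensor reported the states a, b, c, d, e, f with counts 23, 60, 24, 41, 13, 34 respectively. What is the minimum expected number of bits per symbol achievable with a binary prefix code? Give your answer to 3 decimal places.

2.482 bits/symbol

Probabilities are the counts divided by 195.
Repeatedly combine the two least-probable nodes; the expected code length is the sum of the merged weights.
merge 1/15 + 23/195 → 12/65
merge 8/65 + 34/195 → 58/195
merge 12/65 + 41/195 → 77/195
merge 58/195 + 4/13 → 118/195
merge 77/195 + 118/195 → 1
L = 12/65 + 58/195 + 77/195 + 118/195 + 1 = 484/195 ≈ 2.482 bits/symbol.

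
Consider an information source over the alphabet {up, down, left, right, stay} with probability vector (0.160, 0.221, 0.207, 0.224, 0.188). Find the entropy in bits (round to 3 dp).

2.311 bits

H = −Σ pᵢ log₂ pᵢ.
−0.160·log₂(0.160) = 0.4230
−0.221·log₂(0.221) = 0.4813
−0.207·log₂(0.207) = 0.4704
−0.224·log₂(0.224) = 0.4835
−0.188·log₂(0.188) = 0.4533
Sum ≈ 2.3115 → 2.311 bits.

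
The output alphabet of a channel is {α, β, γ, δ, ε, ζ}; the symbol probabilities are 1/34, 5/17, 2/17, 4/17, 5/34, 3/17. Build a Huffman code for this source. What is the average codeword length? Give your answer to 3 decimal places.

Repeatedly combine the two least-probable nodes; the expected code length is the sum of the merged weights.
merge 1/34 + 2/17 → 5/34
merge 5/34 + 5/34 → 5/17
merge 3/17 + 4/17 → 7/17
merge 5/17 + 5/17 → 10/17
merge 7/17 + 10/17 → 1
L = 5/34 + 5/17 + 7/17 + 10/17 + 1 = 83/34 ≈ 2.441 bits/symbol.

2.441 bits/symbol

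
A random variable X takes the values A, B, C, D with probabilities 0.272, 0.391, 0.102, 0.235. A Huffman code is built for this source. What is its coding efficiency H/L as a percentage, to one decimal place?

96.0%

Entropy H = −Σ p log₂ p ≈ 1.8675 bits.
Huffman merges: 51/500+47/200→337/1000; 34/125+337/1000→609/1000; 391/1000+609/1000→1. L = 973/500 ≈ 1.9460.
Efficiency = H/L = 1.8675/1.9460 = 96.0%.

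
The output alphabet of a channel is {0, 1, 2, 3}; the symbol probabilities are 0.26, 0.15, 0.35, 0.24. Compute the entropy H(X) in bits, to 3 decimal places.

1.940 bits

H = −Σ pᵢ log₂ pᵢ.
−0.26·log₂(0.26) = 0.5053
−0.15·log₂(0.15) = 0.4105
−0.35·log₂(0.35) = 0.5301
−0.24·log₂(0.24) = 0.4941
Sum ≈ 1.9401 → 1.940 bits.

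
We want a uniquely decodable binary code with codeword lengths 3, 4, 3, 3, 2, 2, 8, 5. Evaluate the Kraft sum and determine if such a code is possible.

0.97265625; yes

With common denominator 2^8 = 256: Σ 2^(−ℓᵢ) = 32/256 + 16/256 + 32/256 + 32/256 + 64/256 + 64/256 + 1/256 + 8/256 = 249/256 = 0.97265625.
Kraft's inequality requires Σ ≤ 1; here Σ = 0.97265625 ≤ 1, so such a prefix code exists.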